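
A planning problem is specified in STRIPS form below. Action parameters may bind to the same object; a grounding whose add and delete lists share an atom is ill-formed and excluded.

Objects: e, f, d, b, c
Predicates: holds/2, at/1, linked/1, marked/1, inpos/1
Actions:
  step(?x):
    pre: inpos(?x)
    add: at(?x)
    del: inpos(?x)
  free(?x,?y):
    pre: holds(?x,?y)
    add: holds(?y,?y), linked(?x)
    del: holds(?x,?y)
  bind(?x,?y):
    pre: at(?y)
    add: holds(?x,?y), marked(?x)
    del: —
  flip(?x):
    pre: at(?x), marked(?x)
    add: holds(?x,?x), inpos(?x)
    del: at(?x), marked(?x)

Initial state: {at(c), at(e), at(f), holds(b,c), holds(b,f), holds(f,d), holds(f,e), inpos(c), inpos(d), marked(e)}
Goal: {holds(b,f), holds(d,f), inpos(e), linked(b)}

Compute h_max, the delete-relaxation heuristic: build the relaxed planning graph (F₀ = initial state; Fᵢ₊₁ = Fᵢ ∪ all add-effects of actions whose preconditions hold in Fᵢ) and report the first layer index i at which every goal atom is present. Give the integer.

F0 = init (10 atoms)
F1 = F0 ∪ {at(d), holds(b,e), holds(c,c), holds(c,e), holds(c,f), holds(d,c), holds(d,d), holds(d,e), holds(d,f), holds(e,c), holds(e,e), holds(e,f), holds(f,c), holds(f,f), inpos(e), linked(b), linked(f), marked(b), marked(c), marked(d), marked(f)}  (31 atoms)
goal ⊆ F1  ⇒  h_max = 1

1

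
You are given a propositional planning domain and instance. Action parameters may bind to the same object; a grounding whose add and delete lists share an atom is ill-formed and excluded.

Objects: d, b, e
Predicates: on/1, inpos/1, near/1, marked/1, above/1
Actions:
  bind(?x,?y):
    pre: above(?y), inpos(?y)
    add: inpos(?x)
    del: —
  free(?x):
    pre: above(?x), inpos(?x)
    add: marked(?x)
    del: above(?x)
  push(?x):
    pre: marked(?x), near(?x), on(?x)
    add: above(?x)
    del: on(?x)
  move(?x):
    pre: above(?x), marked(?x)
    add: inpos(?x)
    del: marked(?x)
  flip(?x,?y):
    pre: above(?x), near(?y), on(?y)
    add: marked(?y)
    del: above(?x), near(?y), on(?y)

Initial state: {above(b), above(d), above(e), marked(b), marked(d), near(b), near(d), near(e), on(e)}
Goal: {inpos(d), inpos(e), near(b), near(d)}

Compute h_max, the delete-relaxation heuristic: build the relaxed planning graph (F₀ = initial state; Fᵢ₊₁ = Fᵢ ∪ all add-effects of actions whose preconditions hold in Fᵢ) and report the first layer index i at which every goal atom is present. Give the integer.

2

F0 = init (9 atoms)
F1 = F0 ∪ {inpos(b), inpos(d), marked(e)}  (12 atoms)
F2 = F1 ∪ {inpos(e)}  (13 atoms)
goal ⊆ F2  ⇒  h_max = 2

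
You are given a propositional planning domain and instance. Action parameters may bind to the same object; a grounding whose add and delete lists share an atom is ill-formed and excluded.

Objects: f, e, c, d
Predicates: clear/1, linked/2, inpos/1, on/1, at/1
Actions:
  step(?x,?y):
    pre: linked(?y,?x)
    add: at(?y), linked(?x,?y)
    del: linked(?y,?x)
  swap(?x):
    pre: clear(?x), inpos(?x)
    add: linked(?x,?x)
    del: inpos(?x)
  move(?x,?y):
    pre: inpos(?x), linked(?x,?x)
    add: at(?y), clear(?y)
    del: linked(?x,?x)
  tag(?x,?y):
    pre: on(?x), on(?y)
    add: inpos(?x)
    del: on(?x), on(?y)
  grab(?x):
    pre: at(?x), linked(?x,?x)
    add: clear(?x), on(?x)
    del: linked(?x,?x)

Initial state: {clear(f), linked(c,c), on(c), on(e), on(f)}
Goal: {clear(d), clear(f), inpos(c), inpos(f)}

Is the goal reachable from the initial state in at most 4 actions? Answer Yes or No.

Yes

1. tag(f,f)  →  {clear(f), inpos(f), linked(c,c), on(c), on(e)}
2. tag(c,e)  →  {clear(f), inpos(c), inpos(f), linked(c,c)}
3. move(c,d)  →  {at(d), clear(d), clear(f), inpos(c), inpos(f)}
optimal plan length = 3; 3 ≤ 4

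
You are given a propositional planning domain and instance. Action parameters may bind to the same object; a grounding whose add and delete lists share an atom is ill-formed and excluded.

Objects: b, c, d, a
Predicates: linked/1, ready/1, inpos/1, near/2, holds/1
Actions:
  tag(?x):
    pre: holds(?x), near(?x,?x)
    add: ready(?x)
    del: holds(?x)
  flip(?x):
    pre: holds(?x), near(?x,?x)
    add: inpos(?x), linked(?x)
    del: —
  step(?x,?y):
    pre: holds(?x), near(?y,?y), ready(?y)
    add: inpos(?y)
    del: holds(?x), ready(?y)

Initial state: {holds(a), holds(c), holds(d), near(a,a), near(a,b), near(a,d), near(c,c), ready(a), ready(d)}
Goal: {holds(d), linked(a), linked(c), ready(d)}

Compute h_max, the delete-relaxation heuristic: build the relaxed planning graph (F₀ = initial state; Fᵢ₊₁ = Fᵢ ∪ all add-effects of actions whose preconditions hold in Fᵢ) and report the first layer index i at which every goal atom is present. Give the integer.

1

F0 = init (9 atoms)
F1 = F0 ∪ {inpos(a), inpos(c), linked(a), linked(c), ready(c)}  (14 atoms)
goal ⊆ F1  ⇒  h_max = 1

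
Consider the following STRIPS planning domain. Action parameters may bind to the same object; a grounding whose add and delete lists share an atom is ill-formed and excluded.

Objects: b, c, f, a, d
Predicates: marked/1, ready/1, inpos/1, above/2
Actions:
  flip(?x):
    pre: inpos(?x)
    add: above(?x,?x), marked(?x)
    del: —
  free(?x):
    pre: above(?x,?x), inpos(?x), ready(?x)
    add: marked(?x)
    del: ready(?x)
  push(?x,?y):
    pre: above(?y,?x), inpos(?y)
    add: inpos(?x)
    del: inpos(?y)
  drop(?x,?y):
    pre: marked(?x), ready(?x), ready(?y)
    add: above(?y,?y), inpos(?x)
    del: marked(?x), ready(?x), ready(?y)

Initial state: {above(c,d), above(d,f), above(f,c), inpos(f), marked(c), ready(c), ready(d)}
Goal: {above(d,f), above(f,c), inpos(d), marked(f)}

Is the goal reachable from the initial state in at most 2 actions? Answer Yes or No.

No

1. flip(f)  →  {above(c,d), above(d,f), above(f,c), above(f,f), inpos(f), marked(c), marked(f), ready(c), ready(d)}
2. push(c,f)  →  {above(c,d), above(d,f), above(f,c), above(f,f), inpos(c), marked(c), marked(f), ready(c), ready(d)}
3. push(d,c)  →  {above(c,d), above(d,f), above(f,c), above(f,f), inpos(d), marked(c), marked(f), ready(c), ready(d)}
optimal plan length = 3; 3 > 2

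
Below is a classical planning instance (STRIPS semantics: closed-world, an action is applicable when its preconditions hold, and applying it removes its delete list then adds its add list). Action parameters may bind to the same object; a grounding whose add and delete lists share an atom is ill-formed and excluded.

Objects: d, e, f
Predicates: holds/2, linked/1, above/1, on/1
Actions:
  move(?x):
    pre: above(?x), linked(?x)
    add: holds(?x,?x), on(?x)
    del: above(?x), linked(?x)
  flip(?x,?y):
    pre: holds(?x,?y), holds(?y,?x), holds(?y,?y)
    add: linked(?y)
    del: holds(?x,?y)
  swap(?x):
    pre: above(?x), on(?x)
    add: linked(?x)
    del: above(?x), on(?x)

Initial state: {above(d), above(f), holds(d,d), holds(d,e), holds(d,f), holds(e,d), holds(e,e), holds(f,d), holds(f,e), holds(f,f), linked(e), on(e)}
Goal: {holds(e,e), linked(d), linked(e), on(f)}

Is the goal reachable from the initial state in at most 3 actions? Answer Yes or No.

Yes

1. flip(d,d)  →  {above(d), above(f), holds(d,e), holds(d,f), holds(e,d), holds(e,e), holds(f,d), holds(f,e), holds(f,f), linked(d), linked(e), on(e)}
2. flip(d,f)  →  {above(d), above(f), holds(d,e), holds(e,d), holds(e,e), holds(f,d), holds(f,e), holds(f,f), linked(d), linked(e), linked(f), on(e)}
3. move(f)  →  {above(d), holds(d,e), holds(e,d), holds(e,e), holds(f,d), holds(f,e), holds(f,f), linked(d), linked(e), on(e), on(f)}
optimal plan length = 3; 3 ≤ 3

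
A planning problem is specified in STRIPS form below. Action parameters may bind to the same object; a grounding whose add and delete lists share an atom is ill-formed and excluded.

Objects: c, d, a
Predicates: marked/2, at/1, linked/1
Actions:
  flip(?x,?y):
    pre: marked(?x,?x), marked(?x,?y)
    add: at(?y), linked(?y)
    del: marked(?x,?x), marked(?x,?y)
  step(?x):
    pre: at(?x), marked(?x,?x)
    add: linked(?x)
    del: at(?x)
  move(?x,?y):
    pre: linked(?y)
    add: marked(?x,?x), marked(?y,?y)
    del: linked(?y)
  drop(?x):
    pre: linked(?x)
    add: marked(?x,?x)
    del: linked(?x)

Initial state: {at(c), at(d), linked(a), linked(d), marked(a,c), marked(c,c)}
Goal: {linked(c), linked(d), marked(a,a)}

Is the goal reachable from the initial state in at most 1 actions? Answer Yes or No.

No

1. flip(c,c)  →  {at(c), at(d), linked(a), linked(c), linked(d), marked(a,c)}
2. move(c,a)  →  {at(c), at(d), linked(c), linked(d), marked(a,a), marked(a,c), marked(c,c)}
optimal plan length = 2; 2 > 1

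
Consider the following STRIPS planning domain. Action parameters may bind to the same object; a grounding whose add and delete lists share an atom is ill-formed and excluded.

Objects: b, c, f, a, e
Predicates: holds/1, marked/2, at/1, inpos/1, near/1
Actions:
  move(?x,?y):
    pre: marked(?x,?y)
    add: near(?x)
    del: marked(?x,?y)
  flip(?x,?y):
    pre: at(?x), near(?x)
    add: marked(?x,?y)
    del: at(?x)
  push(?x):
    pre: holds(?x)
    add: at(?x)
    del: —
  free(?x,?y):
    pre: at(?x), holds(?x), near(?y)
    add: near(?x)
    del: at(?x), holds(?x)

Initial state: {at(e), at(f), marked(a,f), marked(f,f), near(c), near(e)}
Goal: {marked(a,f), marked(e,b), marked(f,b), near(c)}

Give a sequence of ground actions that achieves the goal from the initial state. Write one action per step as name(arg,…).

1. move(f,f)  →  {at(e), at(f), marked(a,f), near(c), near(e), near(f)}
2. flip(f,b)  →  {at(e), marked(a,f), marked(f,b), near(c), near(e), near(f)}
3. flip(e,b)  →  {marked(a,f), marked(e,b), marked(f,b), near(c), near(e), near(f)}

move(f,f); flip(f,b); flip(e,b)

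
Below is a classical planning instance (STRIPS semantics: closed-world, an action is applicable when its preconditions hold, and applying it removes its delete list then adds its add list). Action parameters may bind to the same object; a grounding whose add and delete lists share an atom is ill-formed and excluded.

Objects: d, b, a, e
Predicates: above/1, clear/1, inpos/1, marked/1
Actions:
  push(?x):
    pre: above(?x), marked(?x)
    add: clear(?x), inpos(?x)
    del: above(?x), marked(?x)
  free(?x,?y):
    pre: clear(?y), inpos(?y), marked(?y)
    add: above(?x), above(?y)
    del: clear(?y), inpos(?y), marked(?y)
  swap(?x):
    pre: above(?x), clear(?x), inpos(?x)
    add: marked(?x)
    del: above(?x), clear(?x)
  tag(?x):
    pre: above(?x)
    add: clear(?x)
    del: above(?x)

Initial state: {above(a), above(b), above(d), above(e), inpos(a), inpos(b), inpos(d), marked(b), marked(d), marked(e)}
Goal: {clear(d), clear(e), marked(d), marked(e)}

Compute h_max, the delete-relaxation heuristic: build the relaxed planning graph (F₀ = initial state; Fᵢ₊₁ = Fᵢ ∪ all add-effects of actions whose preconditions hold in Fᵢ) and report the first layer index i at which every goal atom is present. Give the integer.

1

F0 = init (10 atoms)
F1 = F0 ∪ {clear(a), clear(b), clear(d), clear(e), inpos(e)}  (15 atoms)
goal ⊆ F1  ⇒  h_max = 1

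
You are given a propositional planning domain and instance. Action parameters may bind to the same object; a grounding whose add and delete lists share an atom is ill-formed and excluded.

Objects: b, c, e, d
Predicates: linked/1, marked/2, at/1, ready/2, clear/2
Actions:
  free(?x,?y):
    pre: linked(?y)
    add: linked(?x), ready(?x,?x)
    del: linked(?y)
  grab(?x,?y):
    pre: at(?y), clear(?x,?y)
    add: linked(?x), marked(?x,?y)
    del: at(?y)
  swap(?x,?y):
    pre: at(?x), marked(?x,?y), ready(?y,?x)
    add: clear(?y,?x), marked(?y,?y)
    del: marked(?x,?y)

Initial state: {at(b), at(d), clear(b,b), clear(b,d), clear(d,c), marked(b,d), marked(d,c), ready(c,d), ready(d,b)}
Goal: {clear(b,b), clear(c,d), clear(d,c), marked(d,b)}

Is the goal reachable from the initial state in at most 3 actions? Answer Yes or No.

Yes

1. swap(b,d)  →  {at(b), at(d), clear(b,b), clear(b,d), clear(d,b), clear(d,c), marked(d,c), marked(d,d), ready(c,d), ready(d,b)}
2. grab(d,b)  →  {at(d), clear(b,b), clear(b,d), clear(d,b), clear(d,c), linked(d), marked(d,b), marked(d,c), marked(d,d), ready(c,d), ready(d,b)}
3. swap(d,c)  →  {at(d), clear(b,b), clear(b,d), clear(c,d), clear(d,b), clear(d,c), linked(d), marked(c,c), marked(d,b), marked(d,d), ready(c,d), ready(d,b)}
optimal plan length = 3; 3 ≤ 3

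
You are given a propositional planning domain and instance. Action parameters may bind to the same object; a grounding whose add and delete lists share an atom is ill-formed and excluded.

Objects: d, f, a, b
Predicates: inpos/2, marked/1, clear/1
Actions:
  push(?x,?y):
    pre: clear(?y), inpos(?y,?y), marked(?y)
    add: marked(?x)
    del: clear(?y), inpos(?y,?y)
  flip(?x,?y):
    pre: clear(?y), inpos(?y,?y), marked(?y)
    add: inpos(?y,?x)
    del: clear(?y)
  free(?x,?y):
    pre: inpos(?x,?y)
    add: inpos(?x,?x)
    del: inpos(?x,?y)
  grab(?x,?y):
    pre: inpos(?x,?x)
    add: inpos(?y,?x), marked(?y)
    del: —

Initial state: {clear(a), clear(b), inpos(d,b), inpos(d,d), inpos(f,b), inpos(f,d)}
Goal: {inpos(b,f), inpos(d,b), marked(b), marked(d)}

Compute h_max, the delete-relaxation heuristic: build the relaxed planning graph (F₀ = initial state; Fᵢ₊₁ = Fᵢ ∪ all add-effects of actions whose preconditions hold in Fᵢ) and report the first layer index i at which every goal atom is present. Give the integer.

2

F0 = init (6 atoms)
F1 = F0 ∪ {inpos(a,d), inpos(b,d), inpos(f,f), marked(a), marked(b), marked(d), marked(f)}  (13 atoms)
F2 = F1 ∪ {inpos(a,a), inpos(a,f), inpos(b,b), inpos(b,f), inpos(d,f)}  (18 atoms)
goal ⊆ F2  ⇒  h_max = 2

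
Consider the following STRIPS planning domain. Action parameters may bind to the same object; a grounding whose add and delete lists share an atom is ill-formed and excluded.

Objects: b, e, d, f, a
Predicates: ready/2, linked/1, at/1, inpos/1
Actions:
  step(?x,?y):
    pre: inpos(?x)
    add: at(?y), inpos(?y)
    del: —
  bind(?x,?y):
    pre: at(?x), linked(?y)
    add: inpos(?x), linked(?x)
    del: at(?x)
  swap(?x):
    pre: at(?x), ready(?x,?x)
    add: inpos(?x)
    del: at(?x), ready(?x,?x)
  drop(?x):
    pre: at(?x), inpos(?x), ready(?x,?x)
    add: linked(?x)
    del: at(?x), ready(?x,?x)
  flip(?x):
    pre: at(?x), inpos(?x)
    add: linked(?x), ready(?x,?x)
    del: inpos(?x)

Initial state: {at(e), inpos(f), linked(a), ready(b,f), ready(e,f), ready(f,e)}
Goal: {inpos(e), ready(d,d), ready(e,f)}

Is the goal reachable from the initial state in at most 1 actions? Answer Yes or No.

1. step(f,e)  →  {at(e), inpos(e), inpos(f), linked(a), ready(b,f), ready(e,f), ready(f,e)}
2. step(e,d)  →  {at(d), at(e), inpos(d), inpos(e), inpos(f), linked(a), ready(b,f), ready(e,f), ready(f,e)}
3. flip(d)  →  {at(d), at(e), inpos(e), inpos(f), linked(a), linked(d), ready(b,f), ready(d,d), ready(e,f), ready(f,e)}
optimal plan length = 3; 3 > 1

No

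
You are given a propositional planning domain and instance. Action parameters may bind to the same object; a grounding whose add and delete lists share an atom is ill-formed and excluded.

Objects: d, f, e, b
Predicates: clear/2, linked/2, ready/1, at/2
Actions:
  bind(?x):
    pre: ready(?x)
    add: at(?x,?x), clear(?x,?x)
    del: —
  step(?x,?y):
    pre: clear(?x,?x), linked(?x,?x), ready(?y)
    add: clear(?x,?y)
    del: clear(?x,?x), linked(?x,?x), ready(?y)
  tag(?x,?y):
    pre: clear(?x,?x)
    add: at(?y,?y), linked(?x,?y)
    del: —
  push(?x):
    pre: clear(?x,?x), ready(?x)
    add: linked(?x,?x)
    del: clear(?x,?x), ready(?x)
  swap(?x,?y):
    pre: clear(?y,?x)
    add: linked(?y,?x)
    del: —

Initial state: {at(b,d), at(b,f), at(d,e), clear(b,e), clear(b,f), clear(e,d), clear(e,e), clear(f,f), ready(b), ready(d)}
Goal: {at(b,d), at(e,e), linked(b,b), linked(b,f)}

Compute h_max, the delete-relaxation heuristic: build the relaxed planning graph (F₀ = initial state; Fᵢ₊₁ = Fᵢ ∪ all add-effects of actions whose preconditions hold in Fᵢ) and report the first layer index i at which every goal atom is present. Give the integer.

F0 = init (10 atoms)
F1 = F0 ∪ {at(b,b), at(d,d), at(e,e), at(f,f), clear(b,b), clear(d,d), linked(b,e), linked(b,f), linked(e,b), linked(e,d), linked(e,e), linked(e,f), linked(f,b), linked(f,d), linked(f,e), linked(f,f)}  (26 atoms)
F2 = F1 ∪ {clear(e,b), clear(f,b), clear(f,d), linked(b,b), linked(b,d), linked(d,b), linked(d,d), linked(d,e), linked(d,f)}  (35 atoms)
goal ⊆ F2  ⇒  h_max = 2

2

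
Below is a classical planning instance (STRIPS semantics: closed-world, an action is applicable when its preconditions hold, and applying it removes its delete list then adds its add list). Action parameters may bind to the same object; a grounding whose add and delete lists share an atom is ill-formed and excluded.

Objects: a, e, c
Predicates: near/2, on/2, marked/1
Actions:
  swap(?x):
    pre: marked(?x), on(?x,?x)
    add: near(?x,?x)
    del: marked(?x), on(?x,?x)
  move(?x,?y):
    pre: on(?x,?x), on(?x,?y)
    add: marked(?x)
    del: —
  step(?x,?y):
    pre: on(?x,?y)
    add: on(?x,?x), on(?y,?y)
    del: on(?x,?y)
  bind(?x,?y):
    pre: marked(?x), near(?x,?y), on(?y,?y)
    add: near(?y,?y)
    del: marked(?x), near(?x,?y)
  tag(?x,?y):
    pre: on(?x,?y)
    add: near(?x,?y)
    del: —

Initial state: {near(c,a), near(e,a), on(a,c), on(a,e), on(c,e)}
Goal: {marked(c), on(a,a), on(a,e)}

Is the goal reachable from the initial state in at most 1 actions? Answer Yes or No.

No

1. step(a,c)  →  {near(c,a), near(e,a), on(a,a), on(a,e), on(c,c), on(c,e)}
2. move(c,e)  →  {marked(c), near(c,a), near(e,a), on(a,a), on(a,e), on(c,c), on(c,e)}
optimal plan length = 2; 2 > 1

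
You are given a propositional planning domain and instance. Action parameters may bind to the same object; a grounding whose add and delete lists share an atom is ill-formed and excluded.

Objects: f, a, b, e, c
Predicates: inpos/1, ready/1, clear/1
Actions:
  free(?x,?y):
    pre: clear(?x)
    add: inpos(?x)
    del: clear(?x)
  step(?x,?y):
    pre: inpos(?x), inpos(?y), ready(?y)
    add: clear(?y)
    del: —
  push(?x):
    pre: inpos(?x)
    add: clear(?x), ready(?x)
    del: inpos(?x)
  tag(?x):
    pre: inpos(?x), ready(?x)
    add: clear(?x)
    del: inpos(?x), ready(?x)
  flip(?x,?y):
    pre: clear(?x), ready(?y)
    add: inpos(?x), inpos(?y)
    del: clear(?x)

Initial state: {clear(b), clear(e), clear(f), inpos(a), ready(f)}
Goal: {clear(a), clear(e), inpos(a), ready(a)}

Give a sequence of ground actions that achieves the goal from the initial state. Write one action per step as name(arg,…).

1. push(a)  →  {clear(a), clear(b), clear(e), clear(f), ready(a), ready(f)}
2. flip(f,a)  →  {clear(a), clear(b), clear(e), inpos(a), inpos(f), ready(a), ready(f)}

push(a); flip(f,a)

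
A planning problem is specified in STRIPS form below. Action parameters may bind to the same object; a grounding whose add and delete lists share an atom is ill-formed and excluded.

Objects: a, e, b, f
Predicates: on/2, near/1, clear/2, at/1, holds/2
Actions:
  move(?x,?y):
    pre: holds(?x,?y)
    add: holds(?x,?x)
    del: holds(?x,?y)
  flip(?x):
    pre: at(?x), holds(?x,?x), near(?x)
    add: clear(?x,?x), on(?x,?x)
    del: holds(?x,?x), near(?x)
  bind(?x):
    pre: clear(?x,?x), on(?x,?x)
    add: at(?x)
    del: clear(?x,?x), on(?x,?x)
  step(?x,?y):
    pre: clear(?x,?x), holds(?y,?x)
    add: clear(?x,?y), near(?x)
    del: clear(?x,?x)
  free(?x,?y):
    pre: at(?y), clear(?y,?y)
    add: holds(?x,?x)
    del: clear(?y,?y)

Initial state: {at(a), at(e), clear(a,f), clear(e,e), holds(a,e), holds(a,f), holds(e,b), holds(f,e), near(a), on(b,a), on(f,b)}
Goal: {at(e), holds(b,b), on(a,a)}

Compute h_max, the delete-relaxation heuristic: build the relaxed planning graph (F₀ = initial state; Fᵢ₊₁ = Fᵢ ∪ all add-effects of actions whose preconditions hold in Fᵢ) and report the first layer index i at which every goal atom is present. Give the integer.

F0 = init (11 atoms)
F1 = F0 ∪ {clear(e,a), clear(e,f), holds(a,a), holds(b,b), holds(e,e), holds(f,f), near(e)}  (18 atoms)
F2 = F1 ∪ {clear(a,a), on(a,a), on(e,e)}  (21 atoms)
goal ⊆ F2  ⇒  h_max = 2

2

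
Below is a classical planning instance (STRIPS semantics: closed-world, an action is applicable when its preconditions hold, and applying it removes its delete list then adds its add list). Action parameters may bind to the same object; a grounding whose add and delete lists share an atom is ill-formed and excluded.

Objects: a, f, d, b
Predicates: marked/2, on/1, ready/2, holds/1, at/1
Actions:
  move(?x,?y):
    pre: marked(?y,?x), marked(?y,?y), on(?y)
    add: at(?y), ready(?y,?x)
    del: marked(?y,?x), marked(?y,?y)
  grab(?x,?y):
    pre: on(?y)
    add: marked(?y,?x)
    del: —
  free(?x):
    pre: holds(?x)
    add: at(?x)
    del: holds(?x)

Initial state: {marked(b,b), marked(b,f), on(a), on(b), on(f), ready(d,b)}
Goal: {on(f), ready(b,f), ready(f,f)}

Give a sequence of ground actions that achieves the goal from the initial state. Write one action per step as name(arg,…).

move(f,b); grab(f,f); move(f,f)

1. move(f,b)  →  {at(b), on(a), on(b), on(f), ready(b,f), ready(d,b)}
2. grab(f,f)  →  {at(b), marked(f,f), on(a), on(b), on(f), ready(b,f), ready(d,b)}
3. move(f,f)  →  {at(b), at(f), on(a), on(b), on(f), ready(b,f), ready(d,b), ready(f,f)}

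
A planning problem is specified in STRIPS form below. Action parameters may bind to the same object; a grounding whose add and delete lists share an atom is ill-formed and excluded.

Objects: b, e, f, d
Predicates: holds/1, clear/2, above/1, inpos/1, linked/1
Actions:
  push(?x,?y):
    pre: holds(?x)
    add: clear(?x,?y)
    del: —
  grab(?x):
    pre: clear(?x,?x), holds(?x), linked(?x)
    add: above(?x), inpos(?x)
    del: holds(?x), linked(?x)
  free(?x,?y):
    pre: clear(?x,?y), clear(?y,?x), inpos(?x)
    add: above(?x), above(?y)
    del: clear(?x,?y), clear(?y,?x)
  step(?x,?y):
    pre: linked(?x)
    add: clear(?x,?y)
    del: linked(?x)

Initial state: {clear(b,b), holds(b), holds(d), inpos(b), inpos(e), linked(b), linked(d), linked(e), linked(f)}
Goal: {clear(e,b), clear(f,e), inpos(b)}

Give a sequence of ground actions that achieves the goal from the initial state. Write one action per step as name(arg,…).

step(e,b); step(f,e)

1. step(e,b)  →  {clear(b,b), clear(e,b), holds(b), holds(d), inpos(b), inpos(e), linked(b), linked(d), linked(f)}
2. step(f,e)  →  {clear(b,b), clear(e,b), clear(f,e), holds(b), holds(d), inpos(b), inpos(e), linked(b), linked(d)}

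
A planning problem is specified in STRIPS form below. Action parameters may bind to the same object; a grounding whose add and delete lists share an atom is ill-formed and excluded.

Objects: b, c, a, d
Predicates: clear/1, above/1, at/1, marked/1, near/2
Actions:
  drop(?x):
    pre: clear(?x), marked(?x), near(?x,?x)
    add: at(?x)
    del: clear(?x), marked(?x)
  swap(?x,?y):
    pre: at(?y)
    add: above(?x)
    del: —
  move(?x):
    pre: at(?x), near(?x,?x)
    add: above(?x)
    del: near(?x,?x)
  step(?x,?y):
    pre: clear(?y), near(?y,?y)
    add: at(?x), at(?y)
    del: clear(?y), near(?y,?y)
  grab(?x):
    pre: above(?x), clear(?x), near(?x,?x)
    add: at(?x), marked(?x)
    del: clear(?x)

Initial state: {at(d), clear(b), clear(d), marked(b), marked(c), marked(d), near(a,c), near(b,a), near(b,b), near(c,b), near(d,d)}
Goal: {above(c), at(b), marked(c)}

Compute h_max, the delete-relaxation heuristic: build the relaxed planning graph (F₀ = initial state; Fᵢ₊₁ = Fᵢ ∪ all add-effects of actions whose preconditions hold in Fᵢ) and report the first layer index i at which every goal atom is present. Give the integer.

F0 = init (11 atoms)
F1 = F0 ∪ {above(a), above(b), above(c), above(d), at(a), at(b), at(c)}  (18 atoms)
goal ⊆ F1  ⇒  h_max = 1

1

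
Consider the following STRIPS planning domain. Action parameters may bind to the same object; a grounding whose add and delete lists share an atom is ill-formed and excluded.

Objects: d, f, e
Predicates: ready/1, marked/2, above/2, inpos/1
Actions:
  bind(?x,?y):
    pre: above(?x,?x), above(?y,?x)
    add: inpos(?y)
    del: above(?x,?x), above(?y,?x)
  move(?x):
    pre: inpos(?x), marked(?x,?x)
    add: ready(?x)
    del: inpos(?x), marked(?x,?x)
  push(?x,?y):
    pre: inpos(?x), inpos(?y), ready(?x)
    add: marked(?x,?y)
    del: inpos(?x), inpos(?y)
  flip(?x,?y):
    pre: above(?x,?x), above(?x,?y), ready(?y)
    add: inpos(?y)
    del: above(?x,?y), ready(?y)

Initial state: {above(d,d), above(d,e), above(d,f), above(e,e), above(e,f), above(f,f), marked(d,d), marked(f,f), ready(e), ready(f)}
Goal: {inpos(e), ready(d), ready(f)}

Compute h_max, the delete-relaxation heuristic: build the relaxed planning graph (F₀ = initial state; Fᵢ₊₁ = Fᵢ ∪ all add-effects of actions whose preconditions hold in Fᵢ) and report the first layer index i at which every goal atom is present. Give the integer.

2

F0 = init (10 atoms)
F1 = F0 ∪ {inpos(d), inpos(e), inpos(f)}  (13 atoms)
F2 = F1 ∪ {marked(e,d), marked(e,e), marked(e,f), marked(f,d), marked(f,e), ready(d)}  (19 atoms)
goal ⊆ F2  ⇒  h_max = 2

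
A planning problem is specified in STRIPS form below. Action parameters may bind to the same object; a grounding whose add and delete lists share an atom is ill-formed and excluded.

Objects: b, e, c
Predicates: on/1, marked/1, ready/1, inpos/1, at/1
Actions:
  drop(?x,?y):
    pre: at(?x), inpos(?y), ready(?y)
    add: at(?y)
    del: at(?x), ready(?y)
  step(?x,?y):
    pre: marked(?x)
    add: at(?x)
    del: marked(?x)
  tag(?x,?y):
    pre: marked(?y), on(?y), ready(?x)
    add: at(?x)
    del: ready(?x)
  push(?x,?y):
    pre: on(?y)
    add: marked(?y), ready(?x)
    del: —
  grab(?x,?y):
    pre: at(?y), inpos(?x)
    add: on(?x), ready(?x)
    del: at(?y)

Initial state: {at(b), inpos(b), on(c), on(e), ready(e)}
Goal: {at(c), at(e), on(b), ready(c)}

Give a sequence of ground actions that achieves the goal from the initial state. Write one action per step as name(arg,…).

push(c,c); tag(e,c); step(c,b); grab(b,b)

1. push(c,c)  →  {at(b), inpos(b), marked(c), on(c), on(e), ready(c), ready(e)}
2. tag(e,c)  →  {at(b), at(e), inpos(b), marked(c), on(c), on(e), ready(c)}
3. step(c,b)  →  {at(b), at(c), at(e), inpos(b), on(c), on(e), ready(c)}
4. grab(b,b)  →  {at(c), at(e), inpos(b), on(b), on(c), on(e), ready(b), ready(c)}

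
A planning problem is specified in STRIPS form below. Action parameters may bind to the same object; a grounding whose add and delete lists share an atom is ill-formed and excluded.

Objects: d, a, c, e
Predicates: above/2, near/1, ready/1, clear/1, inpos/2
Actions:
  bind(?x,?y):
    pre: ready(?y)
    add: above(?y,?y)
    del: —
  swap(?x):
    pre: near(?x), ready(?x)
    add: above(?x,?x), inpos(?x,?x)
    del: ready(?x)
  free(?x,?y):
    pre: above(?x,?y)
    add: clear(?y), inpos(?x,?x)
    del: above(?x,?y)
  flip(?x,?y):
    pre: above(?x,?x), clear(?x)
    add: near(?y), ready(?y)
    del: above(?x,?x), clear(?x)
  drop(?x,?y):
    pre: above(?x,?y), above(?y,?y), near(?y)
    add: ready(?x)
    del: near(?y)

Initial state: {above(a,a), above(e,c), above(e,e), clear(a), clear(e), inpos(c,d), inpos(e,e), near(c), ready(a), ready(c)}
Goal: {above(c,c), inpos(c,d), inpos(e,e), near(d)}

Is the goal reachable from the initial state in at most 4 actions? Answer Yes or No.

Yes

1. bind(d,c)  →  {above(a,a), above(c,c), above(e,c), above(e,e), clear(a), clear(e), inpos(c,d), inpos(e,e), near(c), ready(a), ready(c)}
2. flip(a,d)  →  {above(c,c), above(e,c), above(e,e), clear(e), inpos(c,d), inpos(e,e), near(c), near(d), ready(a), ready(c), ready(d)}
optimal plan length = 2; 2 ≤ 4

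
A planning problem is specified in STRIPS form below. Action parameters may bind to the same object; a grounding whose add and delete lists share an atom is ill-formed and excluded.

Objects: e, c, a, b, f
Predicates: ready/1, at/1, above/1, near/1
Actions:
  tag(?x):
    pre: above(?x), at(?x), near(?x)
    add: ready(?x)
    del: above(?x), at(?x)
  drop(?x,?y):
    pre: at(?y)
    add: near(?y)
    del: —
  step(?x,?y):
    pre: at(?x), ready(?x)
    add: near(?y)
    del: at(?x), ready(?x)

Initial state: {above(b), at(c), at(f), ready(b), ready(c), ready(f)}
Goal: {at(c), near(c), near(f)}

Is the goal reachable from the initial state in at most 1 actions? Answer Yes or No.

No

1. drop(e,c)  →  {above(b), at(c), at(f), near(c), ready(b), ready(c), ready(f)}
2. drop(e,f)  →  {above(b), at(c), at(f), near(c), near(f), ready(b), ready(c), ready(f)}
optimal plan length = 2; 2 > 1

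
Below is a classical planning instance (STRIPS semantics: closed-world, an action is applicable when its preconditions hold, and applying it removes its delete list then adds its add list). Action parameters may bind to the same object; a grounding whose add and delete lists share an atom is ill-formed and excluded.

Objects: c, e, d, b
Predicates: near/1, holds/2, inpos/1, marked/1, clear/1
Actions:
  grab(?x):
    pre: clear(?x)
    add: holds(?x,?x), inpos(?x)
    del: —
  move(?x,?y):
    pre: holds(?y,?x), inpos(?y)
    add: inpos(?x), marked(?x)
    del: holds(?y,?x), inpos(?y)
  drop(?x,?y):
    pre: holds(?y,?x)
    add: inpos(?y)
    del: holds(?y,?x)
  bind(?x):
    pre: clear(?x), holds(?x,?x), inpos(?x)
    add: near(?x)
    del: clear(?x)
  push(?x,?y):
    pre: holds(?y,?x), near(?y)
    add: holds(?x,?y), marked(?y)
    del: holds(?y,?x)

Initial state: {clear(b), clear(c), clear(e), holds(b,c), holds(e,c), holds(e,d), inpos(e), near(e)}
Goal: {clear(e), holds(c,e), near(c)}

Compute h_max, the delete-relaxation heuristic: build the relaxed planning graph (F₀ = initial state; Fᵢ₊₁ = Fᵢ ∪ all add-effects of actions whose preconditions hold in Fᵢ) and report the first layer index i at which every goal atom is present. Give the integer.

F0 = init (8 atoms)
F1 = F0 ∪ {holds(b,b), holds(c,c), holds(c,e), holds(d,e), holds(e,e), inpos(b), inpos(c), inpos(d), marked(c), marked(d), marked(e)}  (19 atoms)
F2 = F1 ∪ {near(b), near(c)}  (21 atoms)
goal ⊆ F2  ⇒  h_max = 2

2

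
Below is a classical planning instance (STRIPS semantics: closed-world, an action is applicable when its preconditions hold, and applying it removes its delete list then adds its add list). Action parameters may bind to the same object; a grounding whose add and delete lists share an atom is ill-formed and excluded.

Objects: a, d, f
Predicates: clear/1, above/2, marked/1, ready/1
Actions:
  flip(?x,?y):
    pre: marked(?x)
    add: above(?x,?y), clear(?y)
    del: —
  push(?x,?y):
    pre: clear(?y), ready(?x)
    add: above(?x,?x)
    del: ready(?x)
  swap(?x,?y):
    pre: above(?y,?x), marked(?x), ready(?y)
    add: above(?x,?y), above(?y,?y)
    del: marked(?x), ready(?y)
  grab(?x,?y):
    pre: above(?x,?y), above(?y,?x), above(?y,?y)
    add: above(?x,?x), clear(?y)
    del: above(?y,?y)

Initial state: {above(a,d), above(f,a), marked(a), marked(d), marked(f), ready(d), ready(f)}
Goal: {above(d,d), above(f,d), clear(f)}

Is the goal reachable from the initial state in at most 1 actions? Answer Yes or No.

No

1. flip(d,f)  →  {above(a,d), above(d,f), above(f,a), clear(f), marked(a), marked(d), marked(f), ready(d), ready(f)}
2. swap(f,d)  →  {above(a,d), above(d,d), above(d,f), above(f,a), above(f,d), clear(f), marked(a), marked(d), ready(f)}
optimal plan length = 2; 2 > 1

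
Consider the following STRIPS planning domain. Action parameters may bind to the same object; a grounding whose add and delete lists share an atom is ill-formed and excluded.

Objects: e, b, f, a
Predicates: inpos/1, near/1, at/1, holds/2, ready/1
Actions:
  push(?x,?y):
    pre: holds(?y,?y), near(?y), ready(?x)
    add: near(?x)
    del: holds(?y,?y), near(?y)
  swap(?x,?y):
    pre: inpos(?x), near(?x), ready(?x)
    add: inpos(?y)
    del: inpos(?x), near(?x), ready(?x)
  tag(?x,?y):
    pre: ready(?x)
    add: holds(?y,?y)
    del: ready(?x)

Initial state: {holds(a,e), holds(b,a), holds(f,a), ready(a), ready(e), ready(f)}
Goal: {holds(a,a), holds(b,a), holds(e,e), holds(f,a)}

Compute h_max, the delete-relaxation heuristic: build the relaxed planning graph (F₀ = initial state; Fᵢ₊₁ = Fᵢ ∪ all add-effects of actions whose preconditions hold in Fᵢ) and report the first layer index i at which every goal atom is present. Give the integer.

1

F0 = init (6 atoms)
F1 = F0 ∪ {holds(a,a), holds(b,b), holds(e,e), holds(f,f)}  (10 atoms)
goal ⊆ F1  ⇒  h_max = 1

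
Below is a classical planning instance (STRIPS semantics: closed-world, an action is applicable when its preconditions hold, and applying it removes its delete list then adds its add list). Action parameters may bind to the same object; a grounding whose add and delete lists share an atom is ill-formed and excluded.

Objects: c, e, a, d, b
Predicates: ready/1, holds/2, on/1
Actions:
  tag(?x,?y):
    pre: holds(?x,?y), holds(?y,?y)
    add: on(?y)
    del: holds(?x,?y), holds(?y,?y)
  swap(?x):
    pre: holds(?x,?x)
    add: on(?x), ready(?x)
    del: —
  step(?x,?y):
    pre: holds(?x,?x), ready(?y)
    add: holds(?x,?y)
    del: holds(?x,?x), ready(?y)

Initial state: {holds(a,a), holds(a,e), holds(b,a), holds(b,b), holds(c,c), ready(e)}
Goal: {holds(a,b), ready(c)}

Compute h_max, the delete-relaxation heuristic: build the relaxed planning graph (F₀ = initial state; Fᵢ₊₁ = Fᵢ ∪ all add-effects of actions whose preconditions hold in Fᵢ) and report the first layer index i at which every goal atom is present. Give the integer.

2

F0 = init (6 atoms)
F1 = F0 ∪ {holds(b,e), holds(c,e), on(a), on(b), on(c), ready(a), ready(b), ready(c)}  (14 atoms)
F2 = F1 ∪ {holds(a,b), holds(a,c), holds(b,c), holds(c,a), holds(c,b)}  (19 atoms)
goal ⊆ F2  ⇒  h_max = 2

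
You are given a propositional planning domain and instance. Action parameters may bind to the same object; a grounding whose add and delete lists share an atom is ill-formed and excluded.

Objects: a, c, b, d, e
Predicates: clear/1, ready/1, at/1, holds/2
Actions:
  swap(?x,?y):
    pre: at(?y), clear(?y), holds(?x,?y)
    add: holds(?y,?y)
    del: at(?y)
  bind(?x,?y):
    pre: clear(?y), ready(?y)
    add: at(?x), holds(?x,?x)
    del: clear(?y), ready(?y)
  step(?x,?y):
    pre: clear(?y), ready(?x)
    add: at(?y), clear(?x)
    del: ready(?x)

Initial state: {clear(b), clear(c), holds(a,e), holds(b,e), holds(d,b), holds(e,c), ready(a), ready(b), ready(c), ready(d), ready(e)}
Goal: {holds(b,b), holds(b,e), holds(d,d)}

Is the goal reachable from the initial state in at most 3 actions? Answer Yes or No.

Yes

1. bind(b,c)  →  {at(b), clear(b), holds(a,e), holds(b,b), holds(b,e), holds(d,b), holds(e,c), ready(a), ready(b), ready(d), ready(e)}
2. bind(d,b)  →  {at(b), at(d), holds(a,e), holds(b,b), holds(b,e), holds(d,b), holds(d,d), holds(e,c), ready(a), ready(d), ready(e)}
optimal plan length = 2; 2 ≤ 3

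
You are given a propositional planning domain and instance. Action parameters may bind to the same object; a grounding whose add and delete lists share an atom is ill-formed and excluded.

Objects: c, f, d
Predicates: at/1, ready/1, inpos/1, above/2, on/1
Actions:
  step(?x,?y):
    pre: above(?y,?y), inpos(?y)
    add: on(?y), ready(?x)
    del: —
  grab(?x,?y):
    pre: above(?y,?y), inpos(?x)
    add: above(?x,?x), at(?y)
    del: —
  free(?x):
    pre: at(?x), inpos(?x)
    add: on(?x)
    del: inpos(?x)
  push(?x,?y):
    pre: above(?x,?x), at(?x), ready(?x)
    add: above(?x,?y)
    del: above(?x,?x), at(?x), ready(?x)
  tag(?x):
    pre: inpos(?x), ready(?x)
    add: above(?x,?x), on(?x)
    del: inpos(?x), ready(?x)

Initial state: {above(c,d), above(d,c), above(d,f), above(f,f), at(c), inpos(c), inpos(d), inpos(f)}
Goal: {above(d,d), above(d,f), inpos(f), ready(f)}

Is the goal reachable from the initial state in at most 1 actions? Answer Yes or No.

1. step(f,f)  →  {above(c,d), above(d,c), above(d,f), above(f,f), at(c), inpos(c), inpos(d), inpos(f), on(f), ready(f)}
2. grab(d,f)  →  {above(c,d), above(d,c), above(d,d), above(d,f), above(f,f), at(c), at(f), inpos(c), inpos(d), inpos(f), on(f), ready(f)}
optimal plan length = 2; 2 > 1

No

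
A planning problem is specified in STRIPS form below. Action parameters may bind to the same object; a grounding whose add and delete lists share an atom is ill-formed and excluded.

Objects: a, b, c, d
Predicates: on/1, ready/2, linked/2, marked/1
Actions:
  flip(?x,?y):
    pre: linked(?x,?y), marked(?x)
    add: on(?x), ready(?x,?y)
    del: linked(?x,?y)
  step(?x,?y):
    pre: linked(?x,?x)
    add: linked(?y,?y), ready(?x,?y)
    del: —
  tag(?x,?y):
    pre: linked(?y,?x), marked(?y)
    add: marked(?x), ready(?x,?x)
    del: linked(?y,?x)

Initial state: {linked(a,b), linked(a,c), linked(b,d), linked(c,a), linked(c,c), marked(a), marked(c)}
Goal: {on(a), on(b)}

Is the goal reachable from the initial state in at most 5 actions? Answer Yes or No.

1. flip(a,c)  →  {linked(a,b), linked(b,d), linked(c,a), linked(c,c), marked(a), marked(c), on(a), ready(a,c)}
2. tag(b,a)  →  {linked(b,d), linked(c,a), linked(c,c), marked(a), marked(b), marked(c), on(a), ready(a,c), ready(b,b)}
3. flip(b,d)  →  {linked(c,a), linked(c,c), marked(a), marked(b), marked(c), on(a), on(b), ready(a,c), ready(b,b), ready(b,d)}
optimal plan length = 3; 3 ≤ 5

Yes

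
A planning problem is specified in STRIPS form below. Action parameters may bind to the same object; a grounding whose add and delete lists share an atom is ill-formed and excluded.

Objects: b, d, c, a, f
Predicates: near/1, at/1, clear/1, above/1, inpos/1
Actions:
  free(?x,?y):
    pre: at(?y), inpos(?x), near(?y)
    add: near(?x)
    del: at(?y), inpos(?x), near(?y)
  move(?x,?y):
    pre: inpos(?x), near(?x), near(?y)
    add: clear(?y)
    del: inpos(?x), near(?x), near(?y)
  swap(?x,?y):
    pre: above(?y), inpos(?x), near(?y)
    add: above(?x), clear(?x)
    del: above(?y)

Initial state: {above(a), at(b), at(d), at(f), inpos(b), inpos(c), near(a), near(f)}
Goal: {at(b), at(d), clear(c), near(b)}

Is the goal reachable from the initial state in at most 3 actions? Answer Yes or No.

Yes

1. free(b,f)  →  {above(a), at(b), at(d), inpos(c), near(a), near(b)}
2. swap(c,a)  →  {above(c), at(b), at(d), clear(c), inpos(c), near(a), near(b)}
optimal plan length = 2; 2 ≤ 3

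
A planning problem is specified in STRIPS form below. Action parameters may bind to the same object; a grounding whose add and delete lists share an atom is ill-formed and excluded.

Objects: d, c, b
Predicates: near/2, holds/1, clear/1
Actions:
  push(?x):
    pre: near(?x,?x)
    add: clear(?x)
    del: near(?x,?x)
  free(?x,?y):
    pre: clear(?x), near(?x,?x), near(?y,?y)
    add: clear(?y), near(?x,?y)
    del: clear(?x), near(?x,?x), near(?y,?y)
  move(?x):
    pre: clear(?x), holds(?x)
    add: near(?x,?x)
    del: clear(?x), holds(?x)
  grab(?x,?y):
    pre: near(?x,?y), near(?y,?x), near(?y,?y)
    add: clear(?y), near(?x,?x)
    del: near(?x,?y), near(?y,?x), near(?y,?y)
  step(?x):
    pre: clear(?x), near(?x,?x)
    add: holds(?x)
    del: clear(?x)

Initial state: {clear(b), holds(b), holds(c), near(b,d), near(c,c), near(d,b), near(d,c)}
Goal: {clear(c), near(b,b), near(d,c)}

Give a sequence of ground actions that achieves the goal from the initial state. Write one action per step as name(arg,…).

1. push(c)  →  {clear(b), clear(c), holds(b), holds(c), near(b,d), near(d,b), near(d,c)}
2. move(b)  →  {clear(c), holds(c), near(b,b), near(b,d), near(d,b), near(d,c)}

push(c); move(b)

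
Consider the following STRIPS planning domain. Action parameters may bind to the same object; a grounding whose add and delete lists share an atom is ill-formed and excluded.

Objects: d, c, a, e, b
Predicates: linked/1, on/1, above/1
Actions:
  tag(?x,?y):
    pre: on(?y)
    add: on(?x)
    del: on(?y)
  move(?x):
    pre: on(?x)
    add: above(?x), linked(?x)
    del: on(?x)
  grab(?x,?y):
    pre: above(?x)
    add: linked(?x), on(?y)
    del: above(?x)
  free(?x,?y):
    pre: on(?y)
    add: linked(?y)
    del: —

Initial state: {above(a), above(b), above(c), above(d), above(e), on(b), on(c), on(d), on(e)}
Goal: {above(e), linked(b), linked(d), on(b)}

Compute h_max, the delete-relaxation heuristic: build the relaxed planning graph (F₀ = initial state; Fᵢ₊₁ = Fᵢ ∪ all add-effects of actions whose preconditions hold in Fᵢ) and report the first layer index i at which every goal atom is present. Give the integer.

F0 = init (9 atoms)
F1 = F0 ∪ {linked(a), linked(b), linked(c), linked(d), linked(e), on(a)}  (15 atoms)
goal ⊆ F1  ⇒  h_max = 1

1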